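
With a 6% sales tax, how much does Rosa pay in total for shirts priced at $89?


Calculate the tax:
6% of $89 = $5.34
Add tax to price:
$89 + $5.34 = $94.34

$94.34


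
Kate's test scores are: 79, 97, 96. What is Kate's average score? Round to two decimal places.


Add the scores:
79 + 97 + 96 = 272
Divide by the number of tests:
272 / 3 = 90.6666... ≈ 90.67

90.67


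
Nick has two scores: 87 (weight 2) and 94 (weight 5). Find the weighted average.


Weighted sum:
2 x 87 + 5 x 94 = 644
Total weight:
2 + 5 = 7
Weighted average:
644 / 7 = 92

92


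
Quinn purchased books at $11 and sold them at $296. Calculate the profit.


Selling price = $296
Cost price = $11
Profit = selling price - cost price:
Profit = $296 - $11 = $285

$285


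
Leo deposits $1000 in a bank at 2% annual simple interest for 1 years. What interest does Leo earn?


Use the formula I = P x R x T / 100
P x R x T = 1000 x 2 x 1 = 2000
I = 2000 / 100 = $20

$20


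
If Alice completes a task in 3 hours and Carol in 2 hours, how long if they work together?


Alice's rate: 1/3 of the job per hour
Carol's rate: 1/2 of the job per hour
Combined rate: 1/3 + 1/2 = 5/6 per hour
Time = 1 / (5/6) = 6/5 = 1.2 hours

1.2 hours


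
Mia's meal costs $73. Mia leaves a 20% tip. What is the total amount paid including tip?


Calculate the tip:
20% of $73 = $14.60
Add tip to meal cost:
$73 + $14.60 = $87.60

$87.60


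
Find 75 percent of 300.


Convert percentage to decimal:
75% = 0.75
Multiply:
300 x 0.75 = 225

225


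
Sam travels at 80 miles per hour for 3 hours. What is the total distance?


Use the formula: distance = speed x time
Speed = 80 mph, Time = 3 hours
80 x 3 = 240 miles

240 miles


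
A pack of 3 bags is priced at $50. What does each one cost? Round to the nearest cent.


Total cost: $50
Number of items: 3
Unit price: $50 / 3 = $16.6666... ≈ $16.67

$16.67


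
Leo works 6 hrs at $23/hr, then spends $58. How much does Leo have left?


Calculate earnings:
6 x $23 = $138
Subtract spending:
$138 - $58 = $80

$80


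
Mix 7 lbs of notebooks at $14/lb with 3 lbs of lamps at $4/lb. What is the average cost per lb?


Cost of notebooks:
7 x $14 = $98
Cost of lamps:
3 x $4 = $12
Total cost: $98 + $12 = $110
Total weight: 10 lbs
Average: $110 / 10 = $11/lb

$11/lb


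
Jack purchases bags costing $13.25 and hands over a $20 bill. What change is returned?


Start with the amount paid:
$20
Subtract the price:
$20 - $13.25 = $6.75

$6.75


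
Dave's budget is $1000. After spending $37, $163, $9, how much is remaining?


Add up expenses:
$37 + $163 + $9 = $209
Subtract from budget:
$1000 - $209 = $791

$791


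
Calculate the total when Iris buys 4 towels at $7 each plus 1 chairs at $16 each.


Cost of towels:
4 x $7 = $28
Cost of chairs:
1 x $16 = $16
Add both:
$28 + $16 = $44

$44


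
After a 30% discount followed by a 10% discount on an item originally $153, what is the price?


First discount:
30% of $153 = $45.90
Price after first discount:
$153 - $45.90 = $107.10
Second discount:
10% of $107.10 = $10.71
Final price:
$107.10 - $10.71 = $96.39

$96.39


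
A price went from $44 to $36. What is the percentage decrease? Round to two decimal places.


Find the absolute change:
|36 - 44| = 8
Divide by original and multiply by 100:
8 / 44 x 100 = 18.1818...% ≈ 18.18%

18.18%


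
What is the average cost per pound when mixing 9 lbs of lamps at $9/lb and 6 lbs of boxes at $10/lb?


Cost of lamps:
9 x $9 = $81
Cost of boxes:
6 x $10 = $60
Total cost: $81 + $60 = $141
Total weight: 15 lbs
Average: $141 / 15 = $9.40/lb

$9.40/lb


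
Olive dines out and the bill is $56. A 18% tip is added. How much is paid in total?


Calculate the tip:
18% of $56 = $10.08
Add tip to meal cost:
$56 + $10.08 = $66.08

$66.08


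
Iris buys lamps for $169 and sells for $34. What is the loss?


Selling price = $34
Cost price = $169
Loss = cost price - selling price:
Loss = $169 - $34 = $135

$135


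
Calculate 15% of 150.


Convert percentage to decimal:
15% = 0.15
Multiply:
150 x 0.15 = 22.5

22.5


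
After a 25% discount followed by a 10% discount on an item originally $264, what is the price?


First discount:
25% of $264 = $66
Price after first discount:
$264 - $66 = $198
Second discount:
10% of $198 = $19.80
Final price:
$198 - $19.80 = $178.20

$178.20


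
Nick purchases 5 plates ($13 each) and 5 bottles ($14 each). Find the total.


Cost of plates:
5 x $13 = $65
Cost of bottles:
5 x $14 = $70
Add both:
$65 + $70 = $135

$135


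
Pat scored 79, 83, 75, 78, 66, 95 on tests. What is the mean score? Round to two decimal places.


Add the scores:
79 + 83 + 75 + 78 + 66 + 95 = 476
Divide by the number of tests:
476 / 6 = 79.3333... ≈ 79.33

79.33


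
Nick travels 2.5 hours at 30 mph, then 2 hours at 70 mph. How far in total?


Leg 1 distance:
30 x 2.5 = 75 miles
Leg 2 distance:
70 x 2 = 140 miles
Total distance:
75 + 140 = 215 miles

215 miles


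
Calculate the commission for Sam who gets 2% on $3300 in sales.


Convert rate to decimal:
2% = 0.02
Multiply by sales:
$3300 x 0.02 = $66

$66


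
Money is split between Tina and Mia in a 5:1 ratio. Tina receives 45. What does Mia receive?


Find the multiplier:
45 / 5 = 9
Apply to Mia's share:
1 x 9 = 9

9


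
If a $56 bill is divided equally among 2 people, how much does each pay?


Total bill: $56
Number of people: 2
Each pays: $56 / 2 = $28

$28


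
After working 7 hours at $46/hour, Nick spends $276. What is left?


Calculate earnings:
7 x $46 = $322
Subtract spending:
$322 - $276 = $46

$46


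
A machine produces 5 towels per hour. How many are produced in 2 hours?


Production rate: 5 towels per hour
Time: 2 hours
Total: 5 x 2 = 10 towels

10 towels


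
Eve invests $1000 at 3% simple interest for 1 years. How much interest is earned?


Use the formula I = P x R x T / 100
P x R x T = 1000 x 3 x 1 = 3000
I = 3000 / 100 = $30

$30


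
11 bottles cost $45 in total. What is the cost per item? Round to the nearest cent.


Total cost: $45
Number of items: 11
Unit price: $45 / 11 = $4.0909... ≈ $4.09

$4.09


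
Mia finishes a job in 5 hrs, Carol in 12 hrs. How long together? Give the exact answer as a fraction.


Mia's rate: 1/5 of the job per hour
Carol's rate: 1/12 of the job per hour
Combined rate: 1/5 + 1/12 = 17/60 per hour
Time = 1 / (17/60) = 60/17 hours (≈ 3.53 hours)

60/17 hours


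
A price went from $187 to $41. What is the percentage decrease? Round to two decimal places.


Find the absolute change:
|41 - 187| = 146
Divide by original and multiply by 100:
146 / 187 x 100 = 78.0748...% ≈ 78.07%

78.07%


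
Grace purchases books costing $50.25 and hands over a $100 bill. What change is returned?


Start with the amount paid:
$100
Subtract the price:
$100 - $50.25 = $49.75

$49.75


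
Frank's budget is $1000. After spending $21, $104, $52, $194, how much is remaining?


Add up expenses:
$21 + $104 + $52 + $194 = $371
Subtract from budget:
$1000 - $371 = $629

$629


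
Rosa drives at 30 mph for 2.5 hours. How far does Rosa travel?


Use the formula: distance = speed x time
Speed = 30 mph, Time = 2.5 hours
30 x 2.5 = 75 miles

75 miles


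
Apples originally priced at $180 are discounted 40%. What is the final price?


Calculate the discount amount:
40% of $180 = $72
Subtract from original:
$180 - $72 = $108

$108


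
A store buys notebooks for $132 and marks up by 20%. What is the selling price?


Calculate the markup amount:
20% of $132 = $26.40
Add to cost:
$132 + $26.40 = $158.40

$158.40


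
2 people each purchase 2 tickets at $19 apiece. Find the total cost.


Cost per person:
2 x $19 = $38
Group total:
2 x $38 = $76

$76


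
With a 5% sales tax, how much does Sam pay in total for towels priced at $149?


Calculate the tax:
5% of $149 = $7.45
Add tax to price:
$149 + $7.45 = $156.45

$156.45


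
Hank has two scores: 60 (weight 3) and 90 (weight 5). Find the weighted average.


Weighted sum:
3 x 60 + 5 x 90 = 630
Total weight:
3 + 5 = 8
Weighted average:
630 / 8 = 78.75

78.75


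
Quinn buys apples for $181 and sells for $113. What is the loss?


Selling price = $113
Cost price = $181
Loss = cost price - selling price:
Loss = $181 - $113 = $68

$68


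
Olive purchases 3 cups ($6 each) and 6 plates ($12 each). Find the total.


Cost of cups:
3 x $6 = $18
Cost of plates:
6 x $12 = $72
Add both:
$18 + $72 = $90

$90


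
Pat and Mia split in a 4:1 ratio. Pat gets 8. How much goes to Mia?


Find the multiplier:
8 / 4 = 2
Apply to Mia's share:
1 x 2 = 2

2


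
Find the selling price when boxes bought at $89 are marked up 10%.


Calculate the markup amount:
10% of $89 = $8.90
Add to cost:
$89 + $8.90 = $97.90

$97.90


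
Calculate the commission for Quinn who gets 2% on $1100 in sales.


Convert rate to decimal:
2% = 0.02
Multiply by sales:
$1100 x 0.02 = $22

$22


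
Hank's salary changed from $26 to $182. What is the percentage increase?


Find the absolute change:
|182 - 26| = 156
Divide by original and multiply by 100:
156 / 26 x 100 = 600%

600%


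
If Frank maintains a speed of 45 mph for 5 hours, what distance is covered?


Use the formula: distance = speed x time
Speed = 45 mph, Time = 5 hours
45 x 5 = 225 miles

225 miles


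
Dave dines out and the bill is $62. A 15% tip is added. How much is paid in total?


Calculate the tip:
15% of $62 = $9.30
Add tip to meal cost:
$62 + $9.30 = $71.30

$71.30


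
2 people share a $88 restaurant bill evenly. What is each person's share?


Total bill: $88
Number of people: 2
Each pays: $88 / 2 = $44

$44


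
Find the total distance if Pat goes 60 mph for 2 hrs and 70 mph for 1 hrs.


Leg 1 distance:
60 x 2 = 120 miles
Leg 2 distance:
70 x 1 = 70 miles
Total distance:
120 + 70 = 190 miles

190 miles


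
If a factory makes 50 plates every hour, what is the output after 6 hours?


Production rate: 50 plates per hour
Time: 6 hours
Total: 50 x 6 = 300 plates

300 plates


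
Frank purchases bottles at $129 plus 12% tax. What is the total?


Calculate the tax:
12% of $129 = $15.48
Add tax to price:
$129 + $15.48 = $144.48

$144.48


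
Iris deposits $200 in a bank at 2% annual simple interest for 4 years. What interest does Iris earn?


Use the formula I = P x R x T / 100
P x R x T = 200 x 2 x 4 = 1600
I = 1600 / 100 = $16

$16


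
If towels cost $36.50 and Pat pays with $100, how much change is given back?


Start with the amount paid:
$100
Subtract the price:
$100 - $36.50 = $63.50

$63.50


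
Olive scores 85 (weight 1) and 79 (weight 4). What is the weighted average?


Weighted sum:
1 x 85 + 4 x 79 = 401
Total weight:
1 + 4 = 5
Weighted average:
401 / 5 = 80.2

80.2


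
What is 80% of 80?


Convert percentage to decimal:
80% = 0.8
Multiply:
80 x 0.8 = 64

64


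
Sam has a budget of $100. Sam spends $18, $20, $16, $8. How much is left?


Add up expenses:
$18 + $20 + $16 + $8 = $62
Subtract from budget:
$100 - $62 = $38

$38


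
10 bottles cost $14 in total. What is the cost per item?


Total cost: $14
Number of items: 10
Unit price: $14 / 10 = $1.40

$1.40


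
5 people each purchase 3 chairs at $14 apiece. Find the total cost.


Cost per person:
3 x $14 = $42
Group total:
5 x $42 = $210

$210


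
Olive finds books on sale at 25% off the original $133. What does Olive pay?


Calculate the discount amount:
25% of $133 = $33.25
Subtract from original:
$133 - $33.25 = $99.75

$99.75


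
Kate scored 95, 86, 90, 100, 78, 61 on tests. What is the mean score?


Add the scores:
95 + 86 + 90 + 100 + 78 + 61 = 510
Divide by the number of tests:
510 / 6 = 85

85


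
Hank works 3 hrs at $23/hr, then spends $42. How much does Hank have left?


Calculate earnings:
3 x $23 = $69
Subtract spending:
$69 - $42 = $27

$27


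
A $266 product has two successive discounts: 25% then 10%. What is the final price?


First discount:
25% of $266 = $66.50
Price after first discount:
$266 - $66.50 = $199.50
Second discount:
10% of $199.50 = $19.95
Final price:
$199.50 - $19.95 = $179.55

$179.55


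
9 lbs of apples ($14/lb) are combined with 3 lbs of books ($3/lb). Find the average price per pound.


Cost of apples:
9 x $14 = $126
Cost of books:
3 x $3 = $9
Total cost: $126 + $9 = $135
Total weight: 12 lbs
Average: $135 / 12 = $11.25/lb

$11.25/lb


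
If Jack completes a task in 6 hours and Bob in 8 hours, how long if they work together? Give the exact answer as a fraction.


Jack's rate: 1/6 of the job per hour
Bob's rate: 1/8 of the job per hour
Combined rate: 1/6 + 1/8 = 7/24 per hour
Time = 1 / (7/24) = 24/7 hours (≈ 3.43 hours)

24/7 hours


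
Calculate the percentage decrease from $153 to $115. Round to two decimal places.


Find the absolute change:
|115 - 153| = 38
Divide by original and multiply by 100:
38 / 153 x 100 = 24.8366...% ≈ 24.84%

24.84%


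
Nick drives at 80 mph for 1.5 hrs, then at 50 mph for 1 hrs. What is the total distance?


Leg 1 distance:
80 x 1.5 = 120 miles
Leg 2 distance:
50 x 1 = 50 miles
Total distance:
120 + 50 = 170 miles

170 miles


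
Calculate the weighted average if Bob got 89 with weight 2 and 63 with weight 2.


Weighted sum:
2 x 89 + 2 x 63 = 304
Total weight:
2 + 2 = 4
Weighted average:
304 / 4 = 76

76


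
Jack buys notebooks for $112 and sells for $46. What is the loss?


Selling price = $46
Cost price = $112
Loss = cost price - selling price:
Loss = $112 - $46 = $66

$66


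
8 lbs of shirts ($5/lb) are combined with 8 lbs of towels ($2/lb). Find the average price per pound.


Cost of shirts:
8 x $5 = $40
Cost of towels:
8 x $2 = $16
Total cost: $40 + $16 = $56
Total weight: 16 lbs
Average: $56 / 16 = $3.50/lb

$3.50/lb


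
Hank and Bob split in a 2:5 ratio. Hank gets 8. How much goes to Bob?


Find the multiplier:
8 / 2 = 4
Apply to Bob's share:
5 x 4 = 20

20


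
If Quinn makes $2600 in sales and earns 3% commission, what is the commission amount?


Convert rate to decimal:
3% = 0.03
Multiply by sales:
$2600 x 0.03 = $78

$78


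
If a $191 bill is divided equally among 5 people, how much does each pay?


Total bill: $191
Number of people: 5
Each pays: $191 / 5 = $38.20

$38.20


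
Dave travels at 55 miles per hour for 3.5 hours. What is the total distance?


Use the formula: distance = speed x time
Speed = 55 mph, Time = 3.5 hours
55 x 3.5 = 192.5 miles

192.5 miles


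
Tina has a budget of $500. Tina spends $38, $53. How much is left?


Add up expenses:
$38 + $53 = $91
Subtract from budget:
$500 - $91 = $409

$409


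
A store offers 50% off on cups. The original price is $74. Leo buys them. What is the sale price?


Calculate the discount amount:
50% of $74 = $37
Subtract from original:
$74 - $37 = $37

$37


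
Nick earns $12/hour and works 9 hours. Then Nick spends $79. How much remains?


Calculate earnings:
9 x $12 = $108
Subtract spending:
$108 - $79 = $29

$29


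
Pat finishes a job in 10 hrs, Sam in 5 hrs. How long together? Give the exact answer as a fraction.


Pat's rate: 1/10 of the job per hour
Sam's rate: 1/5 of the job per hour
Combined rate: 1/10 + 1/5 = 3/10 per hour
Time = 1 / (3/10) = 10/3 hours (≈ 3.33 hours)

10/3 hours


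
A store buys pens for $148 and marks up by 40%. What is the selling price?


Calculate the markup amount:
40% of $148 = $59.20
Add to cost:
$148 + $59.20 = $207.20

$207.20


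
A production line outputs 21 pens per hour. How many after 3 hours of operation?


Production rate: 21 pens per hour
Time: 3 hours
Total: 21 x 3 = 63 pens

63 pens


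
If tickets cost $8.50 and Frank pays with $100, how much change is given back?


Start with the amount paid:
$100
Subtract the price:
$100 - $8.50 = $91.50

$91.50


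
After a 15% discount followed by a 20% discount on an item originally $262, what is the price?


First discount:
15% of $262 = $39.30
Price after first discount:
$262 - $39.30 = $222.70
Second discount:
20% of $222.70 = $44.54
Final price:
$222.70 - $44.54 = $178.16

$178.16


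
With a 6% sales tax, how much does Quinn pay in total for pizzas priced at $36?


Calculate the tax:
6% of $36 = $2.16
Add tax to price:
$36 + $2.16 = $38.16

$38.16


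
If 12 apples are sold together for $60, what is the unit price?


Total cost: $60
Number of items: 12
Unit price: $60 / 12 = $5

$5


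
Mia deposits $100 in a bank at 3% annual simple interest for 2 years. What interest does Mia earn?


Use the formula I = P x R x T / 100
P x R x T = 100 x 3 x 2 = 600
I = 600 / 100 = $6

$6


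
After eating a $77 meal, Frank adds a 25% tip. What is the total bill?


Calculate the tip:
25% of $77 = $19.25
Add tip to meal cost:
$77 + $19.25 = $96.25

$96.25


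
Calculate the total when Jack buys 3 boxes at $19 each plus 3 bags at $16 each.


Cost of boxes:
3 x $19 = $57
Cost of bags:
3 x $16 = $48
Add both:
$57 + $48 = $105

$105


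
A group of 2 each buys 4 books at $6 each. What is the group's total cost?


Cost per person:
4 x $6 = $24
Group total:
2 x $24 = $48

$48


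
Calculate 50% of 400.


Convert percentage to decimal:
50% = 0.5
Multiply:
400 x 0.5 = 200

200


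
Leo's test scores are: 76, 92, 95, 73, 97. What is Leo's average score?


Add the scores:
76 + 92 + 95 + 73 + 97 = 433
Divide by the number of tests:
433 / 5 = 86.6

86.6


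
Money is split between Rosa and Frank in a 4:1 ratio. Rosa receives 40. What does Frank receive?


Find the multiplier:
40 / 4 = 10
Apply to Frank's share:
1 x 10 = 10

10


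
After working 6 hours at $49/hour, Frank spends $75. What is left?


Calculate earnings:
6 x $49 = $294
Subtract spending:
$294 - $75 = $219

$219


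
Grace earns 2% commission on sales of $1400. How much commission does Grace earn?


Convert rate to decimal:
2% = 0.02
Multiply by sales:
$1400 x 0.02 = $28

$28


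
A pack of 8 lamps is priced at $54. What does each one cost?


Total cost: $54
Number of items: 8
Unit price: $54 / 8 = $6.75

$6.75


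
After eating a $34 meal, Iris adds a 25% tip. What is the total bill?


Calculate the tip:
25% of $34 = $8.50
Add tip to meal cost:
$34 + $8.50 = $42.50

$42.50


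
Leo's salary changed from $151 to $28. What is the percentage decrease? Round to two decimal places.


Find the absolute change:
|28 - 151| = 123
Divide by original and multiply by 100:
123 / 151 x 100 = 81.4569...% ≈ 81.46%

81.46%


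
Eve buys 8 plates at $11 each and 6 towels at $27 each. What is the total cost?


Cost of plates:
8 x $11 = $88
Cost of towels:
6 x $27 = $162
Add both:
$88 + $162 = $250

$250


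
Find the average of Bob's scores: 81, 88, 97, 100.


Add the scores:
81 + 88 + 97 + 100 = 366
Divide by the number of tests:
366 / 4 = 91.5

91.5


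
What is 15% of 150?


Convert percentage to decimal:
15% = 0.15
Multiply:
150 x 0.15 = 22.5

22.5


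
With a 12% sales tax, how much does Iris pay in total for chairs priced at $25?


Calculate the tax:
12% of $25 = $3
Add tax to price:
$25 + $3 = $28

$28


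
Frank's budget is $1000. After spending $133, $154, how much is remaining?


Add up expenses:
$133 + $154 = $287
Subtract from budget:
$1000 - $287 = $713

$713


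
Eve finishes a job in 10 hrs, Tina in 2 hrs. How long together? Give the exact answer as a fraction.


Eve's rate: 1/10 of the job per hour
Tina's rate: 1/2 of the job per hour
Combined rate: 1/10 + 1/2 = 3/5 per hour
Time = 1 / (3/5) = 5/3 hours (≈ 1.67 hours)

5/3 hours


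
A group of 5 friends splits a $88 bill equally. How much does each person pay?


Total bill: $88
Number of people: 5
Each pays: $88 / 5 = $17.60

$17.60


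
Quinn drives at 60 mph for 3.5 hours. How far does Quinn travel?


Use the formula: distance = speed x time
Speed = 60 mph, Time = 3.5 hours
60 x 3.5 = 210 miles

210 miles


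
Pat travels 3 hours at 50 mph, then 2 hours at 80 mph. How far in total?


Leg 1 distance:
50 x 3 = 150 miles
Leg 2 distance:
80 x 2 = 160 miles
Total distance:
150 + 160 = 310 miles

310 miles


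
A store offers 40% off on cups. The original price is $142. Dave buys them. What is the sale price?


Calculate the discount amount:
40% of $142 = $56.80
Subtract from original:
$142 - $56.80 = $85.20

$85.20


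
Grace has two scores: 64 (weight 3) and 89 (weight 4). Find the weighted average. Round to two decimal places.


Weighted sum:
3 x 64 + 4 x 89 = 548
Total weight:
3 + 4 = 7
Weighted average:
548 / 7 = 78.2857... ≈ 78.29

78.29


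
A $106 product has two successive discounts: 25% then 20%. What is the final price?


First discount:
25% of $106 = $26.50
Price after first discount:
$106 - $26.50 = $79.50
Second discount:
20% of $79.50 = $15.90
Final price:
$79.50 - $15.90 = $63.60

$63.60


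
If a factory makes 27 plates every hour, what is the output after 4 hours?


Production rate: 27 plates per hour
Time: 4 hours
Total: 27 x 4 = 108 plates

108 plates


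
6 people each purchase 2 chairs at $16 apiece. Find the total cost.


Cost per person:
2 x $16 = $32
Group total:
6 x $32 = $192

$192


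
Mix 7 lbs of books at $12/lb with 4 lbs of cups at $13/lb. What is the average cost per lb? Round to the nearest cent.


Cost of books:
7 x $12 = $84
Cost of cups:
4 x $13 = $52
Total cost: $84 + $52 = $136
Total weight: 11 lbs
Average: $136 / 11 = $12.3636... ≈ $12.36/lb

$12.36/lb


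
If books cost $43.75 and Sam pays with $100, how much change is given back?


Start with the amount paid:
$100
Subtract the price:
$100 - $43.75 = $56.25

$56.25


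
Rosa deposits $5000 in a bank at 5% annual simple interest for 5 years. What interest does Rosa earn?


Use the formula I = P x R x T / 100
P x R x T = 5000 x 5 x 5 = 125000
I = 125000 / 100 = $1250

$1250


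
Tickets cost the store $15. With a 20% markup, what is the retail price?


Calculate the markup amount:
20% of $15 = $3
Add to cost:
$15 + $3 = $18

$18


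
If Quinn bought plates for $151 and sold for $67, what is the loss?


Selling price = $67
Cost price = $151
Loss = cost price - selling price:
Loss = $151 - $67 = $84

$84


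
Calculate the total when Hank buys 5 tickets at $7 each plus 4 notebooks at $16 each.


Cost of tickets:
5 x $7 = $35
Cost of notebooks:
4 x $16 = $64
Add both:
$35 + $64 = $99

$99


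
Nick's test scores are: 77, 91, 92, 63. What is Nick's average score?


Add the scores:
77 + 91 + 92 + 63 = 323
Divide by the number of tests:
323 / 4 = 80.75

80.75


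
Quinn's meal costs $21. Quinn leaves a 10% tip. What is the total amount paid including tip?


Calculate the tip:
10% of $21 = $2.10
Add tip to meal cost:
$21 + $2.10 = $23.10

$23.10


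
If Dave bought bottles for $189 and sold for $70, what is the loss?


Selling price = $70
Cost price = $189
Loss = cost price - selling price:
Loss = $189 - $70 = $119

$119


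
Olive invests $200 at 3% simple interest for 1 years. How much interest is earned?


Use the formula I = P x R x T / 100
P x R x T = 200 x 3 x 1 = 600
I = 600 / 100 = $6

$6


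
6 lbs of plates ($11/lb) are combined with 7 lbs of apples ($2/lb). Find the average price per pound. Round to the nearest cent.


Cost of plates:
6 x $11 = $66
Cost of apples:
7 x $2 = $14
Total cost: $66 + $14 = $80
Total weight: 13 lbs
Average: $80 / 13 = $6.1538... ≈ $6.15/lb

$6.15/lb


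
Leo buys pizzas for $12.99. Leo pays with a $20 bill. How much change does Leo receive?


Start with the amount paid:
$20
Subtract the price:
$20 - $12.99 = $7.01

$7.01


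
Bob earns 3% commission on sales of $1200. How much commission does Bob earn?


Convert rate to decimal:
3% = 0.03
Multiply by sales:
$1200 x 0.03 = $36

$36


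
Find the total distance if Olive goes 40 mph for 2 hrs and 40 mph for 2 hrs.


Leg 1 distance:
40 x 2 = 80 miles
Leg 2 distance:
40 x 2 = 80 miles
Total distance:
80 + 80 = 160 miles

160 miles


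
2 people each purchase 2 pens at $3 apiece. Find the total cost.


Cost per person:
2 x $3 = $6
Group total:
2 x $6 = $12

$12


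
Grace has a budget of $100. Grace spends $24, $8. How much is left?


Add up expenses:
$24 + $8 = $32
Subtract from budget:
$100 - $32 = $68

$68


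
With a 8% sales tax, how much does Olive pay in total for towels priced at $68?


Calculate the tax:
8% of $68 = $5.44
Add tax to price:
$68 + $5.44 = $73.44

$73.44


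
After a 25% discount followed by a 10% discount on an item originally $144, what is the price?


First discount:
25% of $144 = $36
Price after first discount:
$144 - $36 = $108
Second discount:
10% of $108 = $10.80
Final price:
$108 - $10.80 = $97.20

$97.20


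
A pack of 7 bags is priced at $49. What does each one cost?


Total cost: $49
Number of items: 7
Unit price: $49 / 7 = $7

$7


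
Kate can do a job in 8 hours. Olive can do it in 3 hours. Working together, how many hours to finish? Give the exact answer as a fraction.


Kate's rate: 1/8 of the job per hour
Olive's rate: 1/3 of the job per hour
Combined rate: 1/8 + 1/3 = 11/24 per hour
Time = 1 / (11/24) = 24/11 hours (≈ 2.18 hours)

24/11 hours


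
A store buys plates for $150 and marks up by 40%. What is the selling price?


Calculate the markup amount:
40% of $150 = $60
Add to cost:
$150 + $60 = $210

$210


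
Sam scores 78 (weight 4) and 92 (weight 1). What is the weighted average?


Weighted sum:
4 x 78 + 1 x 92 = 404
Total weight:
4 + 1 = 5
Weighted average:
404 / 5 = 80.8

80.8


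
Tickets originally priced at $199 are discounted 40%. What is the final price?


Calculate the discount amount:
40% of $199 = $79.60
Subtract from original:
$199 - $79.60 = $119.40

$119.40


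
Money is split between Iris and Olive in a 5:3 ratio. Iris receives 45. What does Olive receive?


Find the multiplier:
45 / 5 = 9
Apply to Olive's share:
3 x 9 = 27

27


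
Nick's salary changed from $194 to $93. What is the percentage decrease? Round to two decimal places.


Find the absolute change:
|93 - 194| = 101
Divide by original and multiply by 100:
101 / 194 x 100 = 52.0618...% ≈ 52.06%

52.06%


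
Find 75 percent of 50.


Convert percentage to decimal:
75% = 0.75
Multiply:
50 x 0.75 = 37.5

37.5


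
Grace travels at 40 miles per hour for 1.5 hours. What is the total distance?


Use the formula: distance = speed x time
Speed = 40 mph, Time = 1.5 hours
40 x 1.5 = 60 miles

60 miles


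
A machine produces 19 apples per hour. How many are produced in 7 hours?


Production rate: 19 apples per hour
Time: 7 hours
Total: 19 x 7 = 133 apples

133 apples


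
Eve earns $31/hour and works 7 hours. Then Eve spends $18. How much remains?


Calculate earnings:
7 x $31 = $217
Subtract spending:
$217 - $18 = $199

$199


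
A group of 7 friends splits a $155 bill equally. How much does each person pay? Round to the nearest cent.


Total bill: $155
Number of people: 7
Each pays: $155 / 7 = $22.1428... ≈ $22.14

$22.14


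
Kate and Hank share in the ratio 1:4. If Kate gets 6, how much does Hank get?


Find the multiplier:
6 / 1 = 6
Apply to Hank's share:
4 x 6 = 24

24


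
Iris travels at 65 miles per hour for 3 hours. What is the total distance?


Use the formula: distance = speed x time
Speed = 65 mph, Time = 3 hours
65 x 3 = 195 miles

195 miles


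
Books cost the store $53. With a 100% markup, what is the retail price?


Calculate the markup amount:
100% of $53 = $53
Add to cost:
$53 + $53 = $106

$106


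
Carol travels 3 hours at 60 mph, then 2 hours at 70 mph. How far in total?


Leg 1 distance:
60 x 3 = 180 miles
Leg 2 distance:
70 x 2 = 140 miles
Total distance:
180 + 140 = 320 miles

320 miles


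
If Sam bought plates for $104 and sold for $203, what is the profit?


Selling price = $203
Cost price = $104
Profit = selling price - cost price:
Profit = $203 - $104 = $99

$99


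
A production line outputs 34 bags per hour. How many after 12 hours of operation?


Production rate: 34 bags per hour
Time: 12 hours
Total: 34 x 12 = 408 bags

408 bags


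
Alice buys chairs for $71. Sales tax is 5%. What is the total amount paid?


Calculate the tax:
5% of $71 = $3.55
Add tax to price:
$71 + $3.55 = $74.55

$74.55


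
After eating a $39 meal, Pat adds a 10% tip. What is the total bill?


Calculate the tip:
10% of $39 = $3.90
Add tip to meal cost:
$39 + $3.90 = $42.90

$42.90


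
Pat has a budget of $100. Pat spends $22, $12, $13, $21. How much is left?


Add up expenses:
$22 + $12 + $13 + $21 = $68
Subtract from budget:
$100 - $68 = $32

$32


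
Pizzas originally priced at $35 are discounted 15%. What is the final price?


Calculate the discount amount:
15% of $35 = $5.25
Subtract from original:
$35 - $5.25 = $29.75

$29.75


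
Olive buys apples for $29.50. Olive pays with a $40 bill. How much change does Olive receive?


Start with the amount paid:
$40
Subtract the price:
$40 - $29.50 = $10.50

$10.50


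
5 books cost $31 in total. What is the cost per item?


Total cost: $31
Number of items: 5
Unit price: $31 / 5 = $6.20

$6.20


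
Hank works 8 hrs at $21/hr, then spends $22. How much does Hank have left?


Calculate earnings:
8 x $21 = $168
Subtract spending:
$168 - $22 = $146

$146


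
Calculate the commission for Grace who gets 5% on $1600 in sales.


Convert rate to decimal:
5% = 0.05
Multiply by sales:
$1600 x 0.05 = $80

$80


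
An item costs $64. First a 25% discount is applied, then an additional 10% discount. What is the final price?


First discount:
25% of $64 = $16
Price after first discount:
$64 - $16 = $48
Second discount:
10% of $48 = $4.80
Final price:
$48 - $4.80 = $43.20

$43.20


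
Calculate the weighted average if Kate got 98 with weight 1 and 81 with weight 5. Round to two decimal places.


Weighted sum:
1 x 98 + 5 x 81 = 503
Total weight:
1 + 5 = 6
Weighted average:
503 / 6 = 83.8333... ≈ 83.83

83.83


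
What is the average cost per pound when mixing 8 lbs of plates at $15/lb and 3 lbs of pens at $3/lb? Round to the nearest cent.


Cost of plates:
8 x $15 = $120
Cost of pens:
3 x $3 = $9
Total cost: $120 + $9 = $129
Total weight: 11 lbs
Average: $129 / 11 = $11.7272... ≈ $11.73/lb

$11.73/lb


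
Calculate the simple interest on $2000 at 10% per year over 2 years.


Use the formula I = P x R x T / 100
P x R x T = 2000 x 10 x 2 = 40000
I = 40000 / 100 = $400

$400


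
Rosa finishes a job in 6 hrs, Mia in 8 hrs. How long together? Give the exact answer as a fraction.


Rosa's rate: 1/6 of the job per hour
Mia's rate: 1/8 of the job per hour
Combined rate: 1/6 + 1/8 = 7/24 per hour
Time = 1 / (7/24) = 24/7 hours (≈ 3.43 hours)

24/7 hours


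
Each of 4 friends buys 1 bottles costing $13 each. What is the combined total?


Cost per person:
1 x $13 = $13
Group total:
4 x $13 = $52

$52


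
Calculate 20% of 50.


Convert percentage to decimal:
20% = 0.2
Multiply:
50 x 0.2 = 10

10


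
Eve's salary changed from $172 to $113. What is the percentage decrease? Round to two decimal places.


Find the absolute change:
|113 - 172| = 59
Divide by original and multiply by 100:
59 / 172 x 100 = 34.3023...% ≈ 34.3%

34.3%


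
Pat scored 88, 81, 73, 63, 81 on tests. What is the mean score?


Add the scores:
88 + 81 + 73 + 63 + 81 = 386
Divide by the number of tests:
386 / 5 = 77.2

77.2


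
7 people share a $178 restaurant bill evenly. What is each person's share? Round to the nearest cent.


Total bill: $178
Number of people: 7
Each pays: $178 / 7 = $25.4285... ≈ $25.43

$25.43


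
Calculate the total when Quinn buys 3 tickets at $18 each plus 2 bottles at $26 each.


Cost of tickets:
3 x $18 = $54
Cost of bottles:
2 x $26 = $52
Add both:
$54 + $52 = $106

$106


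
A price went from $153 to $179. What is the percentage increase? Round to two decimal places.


Find the absolute change:
|179 - 153| = 26
Divide by original and multiply by 100:
26 / 153 x 100 = 16.9934...% ≈ 16.99%

16.99%


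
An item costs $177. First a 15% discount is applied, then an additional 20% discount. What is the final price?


First discount:
15% of $177 = $26.55
Price after first discount:
$177 - $26.55 = $150.45
Second discount:
20% of $150.45 = $30.09
Final price:
$150.45 - $30.09 = $120.36

$120.36


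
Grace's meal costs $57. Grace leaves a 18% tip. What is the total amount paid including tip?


Calculate the tip:
18% of $57 = $10.26
Add tip to meal cost:
$57 + $10.26 = $67.26

$67.26


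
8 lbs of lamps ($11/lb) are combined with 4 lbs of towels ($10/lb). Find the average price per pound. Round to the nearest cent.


Cost of lamps:
8 x $11 = $88
Cost of towels:
4 x $10 = $40
Total cost: $88 + $40 = $128
Total weight: 12 lbs
Average: $128 / 12 = $10.6666... ≈ $10.67/lb

$10.67/lb


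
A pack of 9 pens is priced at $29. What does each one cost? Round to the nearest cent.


Total cost: $29
Number of items: 9
Unit price: $29 / 9 = $3.2222... ≈ $3.22

$3.22


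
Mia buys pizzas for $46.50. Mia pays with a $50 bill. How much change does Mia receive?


Start with the amount paid:
$50
Subtract the price:
$50 - $46.50 = $3.50

$3.50


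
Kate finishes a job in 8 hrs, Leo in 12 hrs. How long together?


Kate's rate: 1/8 of the job per hour
Leo's rate: 1/12 of the job per hour
Combined rate: 1/8 + 1/12 = 5/24 per hour
Time = 1 / (5/24) = 24/5 = 4.8 hours

4.8 hours


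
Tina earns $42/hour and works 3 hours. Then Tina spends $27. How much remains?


Calculate earnings:
3 x $42 = $126
Subtract spending:
$126 - $27 = $99

$99


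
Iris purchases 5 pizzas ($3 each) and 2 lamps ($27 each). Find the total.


Cost of pizzas:
5 x $3 = $15
Cost of lamps:
2 x $27 = $54
Add both:
$15 + $54 = $69

$69


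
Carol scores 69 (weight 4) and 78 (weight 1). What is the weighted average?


Weighted sum:
4 x 69 + 1 x 78 = 354
Total weight:
4 + 1 = 5
Weighted average:
354 / 5 = 70.8

70.8


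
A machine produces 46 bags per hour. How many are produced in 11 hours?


Production rate: 46 bags per hour
Time: 11 hours
Total: 46 x 11 = 506 bags

506 bags


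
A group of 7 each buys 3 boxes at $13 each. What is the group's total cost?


Cost per person:
3 x $13 = $39
Group total:
7 x $39 = $273

$273


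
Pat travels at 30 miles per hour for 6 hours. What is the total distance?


Use the formula: distance = speed x time
Speed = 30 mph, Time = 6 hours
30 x 6 = 180 miles

180 miles


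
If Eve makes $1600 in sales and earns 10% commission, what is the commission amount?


Convert rate to decimal:
10% = 0.1
Multiply by sales:
$1600 x 0.1 = $160

$160


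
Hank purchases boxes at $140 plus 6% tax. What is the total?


Calculate the tax:
6% of $140 = $8.40
Add tax to price:
$140 + $8.40 = $148.40

$148.40


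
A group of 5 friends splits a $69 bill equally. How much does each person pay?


Total bill: $69
Number of people: 5
Each pays: $69 / 5 = $13.80

$13.80


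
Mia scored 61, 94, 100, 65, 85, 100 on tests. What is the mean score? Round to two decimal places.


Add the scores:
61 + 94 + 100 + 65 + 85 + 100 = 505
Divide by the number of tests:
505 / 6 = 84.1666... ≈ 84.17

84.17


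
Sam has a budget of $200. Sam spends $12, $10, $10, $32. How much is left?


Add up expenses:
$12 + $10 + $10 + $32 = $64
Subtract from budget:
$200 - $64 = $136

$136


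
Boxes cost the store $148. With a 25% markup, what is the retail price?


Calculate the markup amount:
25% of $148 = $37
Add to cost:
$148 + $37 = $185

$185


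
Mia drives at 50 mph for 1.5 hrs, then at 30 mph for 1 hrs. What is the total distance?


Leg 1 distance:
50 x 1.5 = 75 miles
Leg 2 distance:
30 x 1 = 30 miles
Total distance:
75 + 30 = 105 miles

105 miles


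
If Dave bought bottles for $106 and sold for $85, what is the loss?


Selling price = $85
Cost price = $106
Loss = cost price - selling price:
Loss = $106 - $85 = $21

$21


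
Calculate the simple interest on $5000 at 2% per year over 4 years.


Use the formula I = P x R x T / 100
P x R x T = 5000 x 2 x 4 = 40000
I = 40000 / 100 = $400

$400


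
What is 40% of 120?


Convert percentage to decimal:
40% = 0.4
Multiply:
120 x 0.4 = 48

48


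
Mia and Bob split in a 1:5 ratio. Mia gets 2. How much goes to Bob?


Find the multiplier:
2 / 1 = 2
Apply to Bob's share:
5 x 2 = 10

10


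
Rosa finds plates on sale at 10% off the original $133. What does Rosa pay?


Calculate the discount amount:
10% of $133 = $13.30
Subtract from original:
$133 - $13.30 = $119.70

$119.70


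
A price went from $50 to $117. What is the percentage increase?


Find the absolute change:
|117 - 50| = 67
Divide by original and multiply by 100:
67 / 50 x 100 = 134%

134%


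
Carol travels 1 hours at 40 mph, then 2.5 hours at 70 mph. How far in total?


Leg 1 distance:
40 x 1 = 40 miles
Leg 2 distance:
70 x 2.5 = 175 miles
Total distance:
40 + 175 = 215 miles

215 miles


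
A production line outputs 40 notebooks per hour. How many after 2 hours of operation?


Production rate: 40 notebooks per hour
Time: 2 hours
Total: 40 x 2 = 80 notebooks

80 notebooks


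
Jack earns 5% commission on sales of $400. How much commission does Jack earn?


Convert rate to decimal:
5% = 0.05
Multiply by sales:
$400 x 0.05 = $20

$20


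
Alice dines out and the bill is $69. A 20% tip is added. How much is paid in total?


Calculate the tip:
20% of $69 = $13.80
Add tip to meal cost:
$69 + $13.80 = $82.80

$82.80


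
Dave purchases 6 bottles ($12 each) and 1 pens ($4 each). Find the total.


Cost of bottles:
6 x $12 = $72
Cost of pens:
1 x $4 = $4
Add both:
$72 + $4 = $76

$76


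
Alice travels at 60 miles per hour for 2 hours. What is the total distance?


Use the formula: distance = speed x time
Speed = 60 mph, Time = 2 hours
60 x 2 = 120 miles

120 miles


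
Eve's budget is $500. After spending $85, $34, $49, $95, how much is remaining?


Add up expenses:
$85 + $34 + $49 + $95 = $263
Subtract from budget:
$500 - $263 = $237

$237


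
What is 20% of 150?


Convert percentage to decimal:
20% = 0.2
Multiply:
150 x 0.2 = 30

30


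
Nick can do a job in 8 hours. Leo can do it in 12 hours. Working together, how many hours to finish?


Nick's rate: 1/8 of the job per hour
Leo's rate: 1/12 of the job per hour
Combined rate: 1/8 + 1/12 = 5/24 per hour
Time = 1 / (5/24) = 24/5 = 4.8 hours

4.8 hours


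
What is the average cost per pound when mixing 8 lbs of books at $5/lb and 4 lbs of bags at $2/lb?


Cost of books:
8 x $5 = $40
Cost of bags:
4 x $2 = $8
Total cost: $40 + $8 = $48
Total weight: 12 lbs
Average: $48 / 12 = $4/lb

$4/lb


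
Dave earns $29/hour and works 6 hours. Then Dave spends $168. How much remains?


Calculate earnings:
6 x $29 = $174
Subtract spending:
$174 - $168 = $6

$6


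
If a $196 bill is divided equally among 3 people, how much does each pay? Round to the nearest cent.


Total bill: $196
Number of people: 3
Each pays: $196 / 3 = $65.3333... ≈ $65.33

$65.33


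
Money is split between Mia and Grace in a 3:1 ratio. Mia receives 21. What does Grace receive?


Find the multiplier:
21 / 3 = 7
Apply to Grace's share:
1 x 7 = 7

7
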